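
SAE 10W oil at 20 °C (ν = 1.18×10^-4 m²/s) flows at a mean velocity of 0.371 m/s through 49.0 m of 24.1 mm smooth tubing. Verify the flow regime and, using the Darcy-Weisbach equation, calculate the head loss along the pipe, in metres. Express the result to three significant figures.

h_f ≈ 12.0 m

Re = VD/ν = 0.371·0.02410/1.18×10^-4 = 75.8 → laminar (Re < 2300)
f = 64/Re = 0.8446
h_f = f(L/D)V²/(2g) = 0.8446·(49.0/0.02410)·0.371²/(2·9.81) = 12.05 m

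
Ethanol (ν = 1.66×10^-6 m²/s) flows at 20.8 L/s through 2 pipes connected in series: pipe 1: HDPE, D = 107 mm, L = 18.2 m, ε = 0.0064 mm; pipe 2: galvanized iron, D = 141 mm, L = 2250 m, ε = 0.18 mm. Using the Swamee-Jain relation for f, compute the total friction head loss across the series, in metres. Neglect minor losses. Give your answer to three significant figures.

Pipe 1: V = 2.313 m/s, Re = 1.49×10^5, ε/D = 5.98×10^-5, f = 0.01691, h_1 = f(L/D)V²/2g = 0.7844 m
Pipe 2: V = 1.332 m/s, Re = 1.13×10^5, ε/D = 0.00128, f = 0.02303, h_2 = f(L/D)V²/2g = 33.24 m
Series → Q common, losses add: H = Σh = 34.02 m

H ≈ 34.0 m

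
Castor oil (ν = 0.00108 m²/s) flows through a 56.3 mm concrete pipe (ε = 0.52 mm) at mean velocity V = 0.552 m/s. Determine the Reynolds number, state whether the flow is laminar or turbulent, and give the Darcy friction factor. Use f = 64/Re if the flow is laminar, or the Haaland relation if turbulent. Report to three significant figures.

Re = VD/ν = 0.5520·0.0563/0.00108 = 28.8
Re < 2300 → laminar → f = 64/Re = 2.224

Re ≈ 28.8; laminar; f = 64/Re ≈ 2.22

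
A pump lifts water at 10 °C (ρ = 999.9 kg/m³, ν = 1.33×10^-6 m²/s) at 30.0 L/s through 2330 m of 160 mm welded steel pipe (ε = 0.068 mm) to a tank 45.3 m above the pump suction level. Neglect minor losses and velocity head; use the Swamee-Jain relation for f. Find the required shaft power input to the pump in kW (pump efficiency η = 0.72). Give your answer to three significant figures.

V = 4Q/(πD²) = 1.492 m/s; Re = 1.79×10^5; ε/D = 4.25×10^-4; f = 0.01873
h_f = f(L/D)V²/2g = 30.95 m
Total head H = z + h_f = 45.3 + 30.95 = 76.25 m
P_hyd = ρgQH = 999.9·9.81·0.0300·76.25 = 22.44 kW
P_shaft = P_hyd/η = 22.44/0.72 = 31.16 kW

P_shaft ≈ 31.2 kW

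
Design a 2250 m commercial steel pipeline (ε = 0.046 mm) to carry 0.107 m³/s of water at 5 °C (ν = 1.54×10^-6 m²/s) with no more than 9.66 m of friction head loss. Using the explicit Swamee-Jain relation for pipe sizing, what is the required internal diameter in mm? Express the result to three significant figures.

Swamee-Jain (Type III): D = 0.66·[ε^1.25·(LQ²/(gh_f))^4.75 + ν·Q^9.4·(L/(gh_f))^5.2]^0.04
LQ²/(gh_f) = 0.2718; L/(gh_f) = 23.74
Term 1 = ε^1.25·(…)^4.75 = 7.79×10^-9; Term 2 = ν·Q^9.4·(…)^5.2 = 1.65×10^-8
D = 0.66·(7.79×10^-9 + 1.65×10^-8)^0.04 = 0.3273 m = 327 mm
Check: V = 1.27 m/s, Re = 2.70×10^5, f = 0.01602, h_f = 9.08 m ≈ 9.66 m ✓

D ≈ 327 mm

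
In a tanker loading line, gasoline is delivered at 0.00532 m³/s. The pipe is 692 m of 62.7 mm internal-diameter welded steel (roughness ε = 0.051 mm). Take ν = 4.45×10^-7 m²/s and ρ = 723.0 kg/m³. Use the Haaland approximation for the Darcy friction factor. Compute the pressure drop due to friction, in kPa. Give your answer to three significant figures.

Δp ≈ 236 kPa

V = 4Q/(πD²) = 4·0.00532/(π·0.0627²) = 1.723 m/s
Re = VD/ν = 1.723·0.0627/4.45×10^-7 = 2.43×10^5 → turbulent
ε/D = 0.051/62.7 = 8.13×10^-4
Haaland: f = 0.01991
h_f = f(L/D)V²/(2g) = 0.01991·(692/0.0627)·1.723²/(2·9.81) = 33.24 m
Δp = ρg·h_f = 723.0·9.81·33.24 = 235.8 kPa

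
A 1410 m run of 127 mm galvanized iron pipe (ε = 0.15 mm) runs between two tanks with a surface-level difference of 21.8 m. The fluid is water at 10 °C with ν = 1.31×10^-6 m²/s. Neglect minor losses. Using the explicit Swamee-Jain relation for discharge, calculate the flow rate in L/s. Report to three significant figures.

Swamee-Jain (Type II): Q = -0.965·√(gD⁵h_f/L)·ln[ε/(3.7D) + √(3.17ν²L/(gD³h_f))]
√(gD⁵h_f/L) = √(9.81·0.127⁵·21.8/1410) = 0.002239
ε/(3.7D) = 3.19×10^-4; √(3.17ν²L/(gD³h_f)) = 1.32×10^-4
Q = -0.965·0.002239·ln(4.515×10^-4) = 0.01664 m³/s
Check: V = 1.31 m/s, Re = 1.27×10^5, f = 0.02251, h_f = 22.0 m ≈ 21.8 m ✓

Q ≈ 16.6 L/s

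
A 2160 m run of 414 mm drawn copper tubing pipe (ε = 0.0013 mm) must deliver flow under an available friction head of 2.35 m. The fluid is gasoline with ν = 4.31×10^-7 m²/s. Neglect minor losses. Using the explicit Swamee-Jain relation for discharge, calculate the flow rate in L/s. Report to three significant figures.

Q ≈ 115 L/s

Swamee-Jain (Type II): Q = -0.965·√(gD⁵h_f/L)·ln[ε/(3.7D) + √(3.17ν²L/(gD³h_f))]
√(gD⁵h_f/L) = √(9.81·0.414⁵·2.35/2160) = 0.01139
ε/(3.7D) = 8.49×10^-7; √(3.17ν²L/(gD³h_f)) = 2.79×10^-5
Q = -0.965·0.01139·ln(2.873×10^-5) = 0.1150 m³/s
Check: V = 0.854 m/s, Re = 8.20×10^5, f = 0.01207, h_f = 2.34 m ≈ 2.35 m ✓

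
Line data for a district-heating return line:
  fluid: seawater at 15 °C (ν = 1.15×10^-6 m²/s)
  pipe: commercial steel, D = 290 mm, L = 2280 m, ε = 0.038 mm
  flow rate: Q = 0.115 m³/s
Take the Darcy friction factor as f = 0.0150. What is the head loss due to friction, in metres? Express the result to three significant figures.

h_f ≈ 18.2 m

V = 4Q/(πD²) = 4·0.115/(π·0.290²) = 1.741 m/s
h_f = f(L/D)V²/(2g) = 0.01500·(2280/0.290)·1.741²/(2·9.81) = 18.22 m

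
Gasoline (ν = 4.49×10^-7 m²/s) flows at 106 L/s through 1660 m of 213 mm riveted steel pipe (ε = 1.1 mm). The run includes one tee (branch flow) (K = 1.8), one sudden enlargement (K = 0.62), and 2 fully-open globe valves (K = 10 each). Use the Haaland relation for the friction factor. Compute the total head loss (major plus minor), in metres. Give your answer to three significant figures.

H_L ≈ 118 m

V = 4Q/(πD²) = 2.975 m/s; V²/2g = 0.4510 m
Re = 1.41×10^6, ε/D = 0.00516 → f = 0.03079 (Haaland)
Major: h_f = f(L/D)·V²/2g = 0.03079·7793·0.4510 = 108.2 m
Minor: ΣK = 22.4; h_m = ΣK·V²/2g = 10.11 m
Total H_L = 108.2 + 10.11 = 118.3 m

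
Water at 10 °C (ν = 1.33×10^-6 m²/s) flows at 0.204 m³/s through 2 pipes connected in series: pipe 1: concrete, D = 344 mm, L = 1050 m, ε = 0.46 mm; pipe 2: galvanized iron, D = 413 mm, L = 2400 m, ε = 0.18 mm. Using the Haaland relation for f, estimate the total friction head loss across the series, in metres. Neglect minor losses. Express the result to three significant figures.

Pipe 1: V = 2.195 m/s, Re = 5.68×10^5, ε/D = 0.00134, f = 0.02152, h_1 = f(L/D)V²/2g = 16.13 m
Pipe 2: V = 1.523 m/s, Re = 4.73×10^5, ε/D = 4.36×10^-4, f = 0.01720, h_2 = f(L/D)V²/2g = 11.82 m
Series → Q common, losses add: H = Σh = 27.95 m

H ≈ 27.9 m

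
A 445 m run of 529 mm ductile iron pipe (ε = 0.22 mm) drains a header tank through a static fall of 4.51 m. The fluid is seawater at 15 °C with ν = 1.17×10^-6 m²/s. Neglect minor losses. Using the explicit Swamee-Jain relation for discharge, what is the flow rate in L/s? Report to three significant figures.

Swamee-Jain (Type II): Q = -0.965·√(gD⁵h_f/L)·ln[ε/(3.7D) + √(3.17ν²L/(gD³h_f))]
√(gD⁵h_f/L) = √(9.81·0.529⁵·4.51/445) = 0.06418
ε/(3.7D) = 1.12×10^-4; √(3.17ν²L/(gD³h_f)) = 1.72×10^-5
Q = -0.965·0.06418·ln(1.296×10^-4) = 0.5544 m³/s
Check: V = 2.52 m/s, Re = 1.14×10^6, f = 0.01663, h_f = 4.54 m ≈ 4.51 m ✓

Q ≈ 554 L/s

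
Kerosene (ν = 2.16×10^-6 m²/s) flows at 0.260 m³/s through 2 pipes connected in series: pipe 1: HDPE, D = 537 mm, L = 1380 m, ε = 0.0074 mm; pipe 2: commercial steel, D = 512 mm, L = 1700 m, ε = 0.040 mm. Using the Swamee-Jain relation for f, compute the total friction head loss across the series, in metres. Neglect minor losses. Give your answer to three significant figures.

Pipe 1: V = 1.148 m/s, Re = 2.85×10^5, ε/D = 1.38×10^-5, f = 0.01467, h_1 = f(L/D)V²/2g = 2.532 m
Pipe 2: V = 1.263 m/s, Re = 2.99×10^5, ε/D = 7.81×10^-5, f = 0.01523, h_2 = f(L/D)V²/2g = 4.110 m
Series → Q common, losses add: H = Σh = 6.642 m

H ≈ 6.64 m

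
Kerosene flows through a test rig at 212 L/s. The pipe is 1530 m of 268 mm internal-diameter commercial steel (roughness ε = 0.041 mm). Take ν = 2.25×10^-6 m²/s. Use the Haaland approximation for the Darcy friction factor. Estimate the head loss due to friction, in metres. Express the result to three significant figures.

h_f ≈ 61.6 m

V = 4Q/(πD²) = 4·0.212/(π·0.268²) = 3.758 m/s
Re = VD/ν = 3.758·0.268/2.25×10^-6 = 4.48×10^5 → turbulent
ε/D = 0.041/268 = 1.53×10^-4
Haaland: f = 0.01499
h_f = f(L/D)V²/(2g) = 0.01499·(1530/0.268)·3.758²/(2·9.81) = 61.62 m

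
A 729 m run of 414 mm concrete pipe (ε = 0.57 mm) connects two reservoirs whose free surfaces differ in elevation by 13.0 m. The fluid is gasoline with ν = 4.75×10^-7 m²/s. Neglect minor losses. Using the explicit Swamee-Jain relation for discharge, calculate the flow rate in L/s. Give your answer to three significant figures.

Swamee-Jain (Type II): Q = -0.965·√(gD⁵h_f/L)·ln[ε/(3.7D) + √(3.17ν²L/(gD³h_f))]
√(gD⁵h_f/L) = √(9.81·0.414⁵·13.0/729) = 0.04613
ε/(3.7D) = 3.72×10^-4; √(3.17ν²L/(gD³h_f)) = 7.59×10^-6
Q = -0.965·0.04613·ln(3.797×10^-4) = 0.3506 m³/s
Check: V = 2.60 m/s, Re = 2.27×10^6, f = 0.02141, h_f = 13.0 m ≈ 13.0 m ✓

Q ≈ 351 L/s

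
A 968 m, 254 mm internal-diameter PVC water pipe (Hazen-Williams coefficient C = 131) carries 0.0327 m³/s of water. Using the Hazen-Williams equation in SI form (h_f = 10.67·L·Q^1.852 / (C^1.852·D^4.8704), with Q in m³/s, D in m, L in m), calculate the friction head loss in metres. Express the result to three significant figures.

h_f ≈ 1.74 m

h_f = 10.67·968·0.0327^1.852 / (131^1.852·0.254^4.8704) = 1.740 m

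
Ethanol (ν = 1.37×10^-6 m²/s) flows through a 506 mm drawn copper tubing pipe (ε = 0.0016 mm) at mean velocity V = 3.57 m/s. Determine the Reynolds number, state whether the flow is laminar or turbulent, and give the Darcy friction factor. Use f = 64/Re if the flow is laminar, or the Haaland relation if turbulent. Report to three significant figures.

Re = VD/ν = 3.570·0.506/1.37×10^-6 = 1.32×10^6
Re > 4000 → turbulent; ε/D = 3.16×10^-6
Haaland: f = 0.01113

Re ≈ 1.32×10^6; turbulent; f ≈ 0.0111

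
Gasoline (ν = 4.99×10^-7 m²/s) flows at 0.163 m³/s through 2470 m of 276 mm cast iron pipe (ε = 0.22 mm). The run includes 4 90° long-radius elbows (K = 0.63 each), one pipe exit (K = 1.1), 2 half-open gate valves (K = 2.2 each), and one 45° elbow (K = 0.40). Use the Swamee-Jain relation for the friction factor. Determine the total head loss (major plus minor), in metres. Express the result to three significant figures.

V = 4Q/(πD²) = 2.724 m/s; V²/2g = 0.3783 m
Re = 1.51×10^6, ε/D = 7.97×10^-4 → f = 0.01891 (Swamee-Jain)
Major: h_f = f(L/D)·V²/2g = 0.01891·8949·0.3783 = 64.03 m
Minor: ΣK = 8.42; h_m = ΣK·V²/2g = 3.185 m
Total H_L = 64.03 + 3.185 = 67.21 m

H_L ≈ 67.2 m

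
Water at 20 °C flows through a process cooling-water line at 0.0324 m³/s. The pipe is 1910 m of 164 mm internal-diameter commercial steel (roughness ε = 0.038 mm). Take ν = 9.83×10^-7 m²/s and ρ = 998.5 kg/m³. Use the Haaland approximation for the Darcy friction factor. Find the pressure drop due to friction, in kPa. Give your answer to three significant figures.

Δp ≈ 227 kPa

V = 4Q/(πD²) = 4·0.0324/(π·0.164²) = 1.534 m/s
Re = VD/ν = 1.534·0.164/9.83×10^-7 = 2.56×10^5 → turbulent
ε/D = 0.038/164 = 2.32×10^-4
Haaland: f = 0.01659
h_f = f(L/D)V²/(2g) = 0.01659·(1910/0.164)·1.534²/(2·9.81) = 23.16 m
Δp = ρg·h_f = 998.5·9.81·23.16 = 226.9 kPa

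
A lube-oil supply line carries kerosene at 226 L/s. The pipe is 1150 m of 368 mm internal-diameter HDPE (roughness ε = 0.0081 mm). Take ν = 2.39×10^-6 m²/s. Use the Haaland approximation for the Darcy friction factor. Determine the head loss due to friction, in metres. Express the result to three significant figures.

h_f ≈ 10.3 m

V = 4Q/(πD²) = 4·0.226/(π·0.368²) = 2.125 m/s
Re = VD/ν = 2.125·0.368/2.39×10^-6 = 3.27×10^5 → turbulent
ε/D = 0.0081/368 = 2.20×10^-5
Haaland: f = 0.01431
h_f = f(L/D)V²/(2g) = 0.01431·(1150/0.368)·2.125²/(2·9.81) = 10.29 m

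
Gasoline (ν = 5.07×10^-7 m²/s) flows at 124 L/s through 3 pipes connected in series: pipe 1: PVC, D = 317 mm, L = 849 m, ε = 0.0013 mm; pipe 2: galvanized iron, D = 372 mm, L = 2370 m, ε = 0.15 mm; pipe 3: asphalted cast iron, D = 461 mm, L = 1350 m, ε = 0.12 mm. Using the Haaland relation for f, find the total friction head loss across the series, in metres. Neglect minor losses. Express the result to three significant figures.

H ≈ 12.2 m

Pipe 1: V = 1.571 m/s, Re = 9.82×10^5, ε/D = 4.10×10^-6, f = 0.01169, h_1 = f(L/D)V²/2g = 3.939 m
Pipe 2: V = 1.141 m/s, Re = 8.37×10^5, ε/D = 4.03×10^-4, f = 0.01656, h_2 = f(L/D)V²/2g = 7.000 m
Pipe 3: V = 0.7429 m/s, Re = 6.75×10^5, ε/D = 2.60×10^-4, f = 0.01553, h_3 = f(L/D)V²/2g = 1.279 m
Series → Q common, losses add: H = Σh = 12.22 m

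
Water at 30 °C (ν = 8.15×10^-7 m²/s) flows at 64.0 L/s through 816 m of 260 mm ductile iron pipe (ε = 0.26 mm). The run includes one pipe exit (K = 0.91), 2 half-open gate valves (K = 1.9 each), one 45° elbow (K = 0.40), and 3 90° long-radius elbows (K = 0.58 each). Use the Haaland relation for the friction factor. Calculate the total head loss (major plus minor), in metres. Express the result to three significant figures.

V = 4Q/(πD²) = 1.205 m/s; V²/2g = 0.07406 m
Re = 3.85×10^5, ε/D = 0.00100 → f = 0.02035 (Haaland)
Major: h_f = f(L/D)·V²/2g = 0.02035·3138·0.07406 = 4.729 m
Minor: ΣK = 6.85; h_m = ΣK·V²/2g = 0.5073 m
Total H_L = 4.729 + 0.5073 = 5.237 m

H_L ≈ 5.24 m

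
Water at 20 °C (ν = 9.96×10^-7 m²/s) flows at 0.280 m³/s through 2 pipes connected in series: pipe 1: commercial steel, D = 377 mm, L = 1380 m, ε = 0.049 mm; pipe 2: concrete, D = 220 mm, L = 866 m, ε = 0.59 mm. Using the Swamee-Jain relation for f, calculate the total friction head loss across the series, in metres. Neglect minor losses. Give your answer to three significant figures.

H ≈ 294 m

Pipe 1: V = 2.508 m/s, Re = 9.49×10^5, ε/D = 1.30×10^-4, f = 0.01398, h_1 = f(L/D)V²/2g = 16.41 m
Pipe 2: V = 7.366 m/s, Re = 1.63×10^6, ε/D = 0.00268, f = 0.02550, h_2 = f(L/D)V²/2g = 277.6 m
Series → Q common, losses add: H = Σh = 294.0 m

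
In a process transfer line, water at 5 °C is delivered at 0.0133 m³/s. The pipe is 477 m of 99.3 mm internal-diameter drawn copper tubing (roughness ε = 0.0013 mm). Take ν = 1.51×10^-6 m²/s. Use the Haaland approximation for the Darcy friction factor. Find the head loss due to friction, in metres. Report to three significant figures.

h_f ≈ 12.6 m

V = 4Q/(πD²) = 4·0.0133/(π·0.0993²) = 1.717 m/s
Re = VD/ν = 1.717·0.0993/1.51×10^-6 = 1.13×10^5 → turbulent
ε/D = 0.0013/99.3 = 1.31×10^-5
Haaland: f = 0.01743
h_f = f(L/D)V²/(2g) = 0.01743·(477/0.0993)·1.717²/(2·9.81) = 12.59 m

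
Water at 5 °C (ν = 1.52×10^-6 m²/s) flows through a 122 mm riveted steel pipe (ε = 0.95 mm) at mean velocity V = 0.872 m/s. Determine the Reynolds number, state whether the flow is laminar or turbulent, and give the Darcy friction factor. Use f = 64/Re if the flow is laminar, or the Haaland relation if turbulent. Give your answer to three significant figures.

Re = VD/ν = 0.8720·0.122/1.52×10^-6 = 7.00×10^4
Re > 4000 → turbulent; ε/D = 0.00779
Haaland: f = 0.03588

Re ≈ 7.00×10^4; turbulent; f ≈ 0.0359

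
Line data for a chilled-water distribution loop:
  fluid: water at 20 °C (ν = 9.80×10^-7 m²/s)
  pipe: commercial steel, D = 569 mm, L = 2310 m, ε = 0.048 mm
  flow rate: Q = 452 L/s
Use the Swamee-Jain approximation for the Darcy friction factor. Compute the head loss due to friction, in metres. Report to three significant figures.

V = 4Q/(πD²) = 4·0.452/(π·0.569²) = 1.778 m/s
Re = VD/ν = 1.778·0.569/9.80×10^-7 = 1.03×10^6 → turbulent
ε/D = 0.048/569 = 8.44×10^-5
Swamee-Jain: f = 0.01323
h_f = f(L/D)V²/(2g) = 0.01323·(2310/0.569)·1.778²/(2·9.81) = 8.651 m

h_f ≈ 8.65 m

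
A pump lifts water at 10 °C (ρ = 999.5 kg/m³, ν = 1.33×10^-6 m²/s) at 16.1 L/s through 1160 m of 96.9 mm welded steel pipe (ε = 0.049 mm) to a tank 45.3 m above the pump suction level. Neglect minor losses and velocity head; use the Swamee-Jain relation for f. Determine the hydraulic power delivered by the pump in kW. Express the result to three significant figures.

V = 4Q/(πD²) = 2.183 m/s; Re = 1.59×10^5; ε/D = 5.06×10^-4; f = 0.01938
h_f = f(L/D)V²/2g = 56.37 m
Total head H = z + h_f = 45.3 + 56.37 = 101.7 m
P_hyd = ρgQH = 999.5·9.81·0.0161·101.7 = 16.05 kW

P_hyd ≈ 16.0 kW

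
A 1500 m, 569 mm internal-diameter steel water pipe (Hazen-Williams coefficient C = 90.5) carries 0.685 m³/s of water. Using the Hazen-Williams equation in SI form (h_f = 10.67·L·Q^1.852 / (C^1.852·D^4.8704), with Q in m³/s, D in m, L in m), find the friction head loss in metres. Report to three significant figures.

h_f ≈ 29.4 m

h_f = 10.67·1500·0.685^1.852 / (90.5^1.852·0.569^4.8704) = 29.44 m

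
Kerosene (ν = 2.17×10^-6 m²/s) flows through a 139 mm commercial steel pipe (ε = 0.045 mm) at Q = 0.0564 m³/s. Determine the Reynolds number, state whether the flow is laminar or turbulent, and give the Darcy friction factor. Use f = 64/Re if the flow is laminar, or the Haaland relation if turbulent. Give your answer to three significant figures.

Re ≈ 2.38×10^5; turbulent; f ≈ 0.0173

V = 4Q/(πD²) = 3.717 m/s
Re = VD/ν = 3.717·0.139/2.17×10^-6 = 2.38×10^5
Re > 4000 → turbulent; ε/D = 3.24×10^-4
Haaland: f = 0.01733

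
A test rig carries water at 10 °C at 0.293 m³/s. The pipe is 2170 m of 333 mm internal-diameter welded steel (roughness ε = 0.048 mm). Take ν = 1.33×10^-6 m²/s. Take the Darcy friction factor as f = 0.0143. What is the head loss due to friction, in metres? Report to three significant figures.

h_f ≈ 53.8 m

V = 4Q/(πD²) = 4·0.293/(π·0.333²) = 3.364 m/s
h_f = f(L/D)V²/(2g) = 0.01430·(2170/0.333)·3.364²/(2·9.81) = 53.76 m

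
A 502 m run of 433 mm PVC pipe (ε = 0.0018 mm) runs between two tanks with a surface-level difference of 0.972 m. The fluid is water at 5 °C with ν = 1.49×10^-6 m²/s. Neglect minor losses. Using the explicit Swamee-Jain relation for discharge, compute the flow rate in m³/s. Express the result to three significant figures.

Swamee-Jain (Type II): Q = -0.965·√(gD⁵h_f/L)·ln[ε/(3.7D) + √(3.17ν²L/(gD³h_f))]
√(gD⁵h_f/L) = √(9.81·0.433⁵·0.972/502) = 0.01700
ε/(3.7D) = 1.12×10^-6; √(3.17ν²L/(gD³h_f)) = 6.76×10^-5
Q = -0.965·0.01700·ln(6.868×10^-5) = 0.1573 m³/s
Check: V = 1.07 m/s, Re = 3.10×10^5, f = 0.01433, h_f = 0.966 m ≈ 0.972 m ✓

Q ≈ 0.157 m³/s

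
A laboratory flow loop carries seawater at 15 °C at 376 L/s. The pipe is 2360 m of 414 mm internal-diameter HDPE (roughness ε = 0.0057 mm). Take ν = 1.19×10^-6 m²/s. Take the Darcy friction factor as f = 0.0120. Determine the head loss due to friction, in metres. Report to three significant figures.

h_f ≈ 27.2 m

V = 4Q/(πD²) = 4·0.376/(π·0.414²) = 2.793 m/s
h_f = f(L/D)V²/(2g) = 0.01200·(2360/0.414)·2.793²/(2·9.81) = 27.20 m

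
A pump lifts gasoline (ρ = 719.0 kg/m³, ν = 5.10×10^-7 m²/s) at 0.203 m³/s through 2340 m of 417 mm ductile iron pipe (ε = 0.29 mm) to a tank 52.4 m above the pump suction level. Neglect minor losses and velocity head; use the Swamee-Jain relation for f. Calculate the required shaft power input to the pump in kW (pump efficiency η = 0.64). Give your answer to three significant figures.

V = 4Q/(πD²) = 1.486 m/s; Re = 1.22×10^6; ε/D = 6.95×10^-4; f = 0.01842
h_f = f(L/D)V²/2g = 11.64 m
Total head H = z + h_f = 52.4 + 11.64 = 64.04 m
P_hyd = ρgQH = 719.0·9.81·0.203·64.04 = 91.70 kW
P_shaft = P_hyd/η = 91.70/0.64 = 143.3 kW

P_shaft ≈ 143 kW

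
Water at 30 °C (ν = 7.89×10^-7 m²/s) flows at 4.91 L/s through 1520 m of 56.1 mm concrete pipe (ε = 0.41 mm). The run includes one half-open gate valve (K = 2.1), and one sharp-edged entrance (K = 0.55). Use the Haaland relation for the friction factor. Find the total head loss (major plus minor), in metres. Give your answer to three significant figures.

V = 4Q/(πD²) = 1.986 m/s; V²/2g = 0.2011 m
Re = 1.41×10^5, ε/D = 0.00731 → f = 0.03473 (Haaland)
Major: h_f = f(L/D)·V²/2g = 0.03473·27094·0.2011 = 189.2 m
Minor: ΣK = 2.65; h_m = ΣK·V²/2g = 0.5329 m
Total H_L = 189.2 + 0.5329 = 189.8 m

H_L ≈ 190 m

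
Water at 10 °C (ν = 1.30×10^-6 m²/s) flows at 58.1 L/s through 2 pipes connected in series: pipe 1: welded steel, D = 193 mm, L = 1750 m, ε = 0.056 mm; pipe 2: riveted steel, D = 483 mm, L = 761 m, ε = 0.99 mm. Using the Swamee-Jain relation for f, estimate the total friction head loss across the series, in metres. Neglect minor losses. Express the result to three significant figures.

Pipe 1: V = 1.986 m/s, Re = 2.95×10^5, ε/D = 2.90×10^-4, f = 0.01702, h_1 = f(L/D)V²/2g = 31.02 m
Pipe 2: V = 0.3171 m/s, Re = 1.18×10^5, ε/D = 0.00205, f = 0.02522, h_2 = f(L/D)V²/2g = 0.2037 m
Series → Q common, losses add: H = Σh = 31.23 m

H ≈ 31.2 m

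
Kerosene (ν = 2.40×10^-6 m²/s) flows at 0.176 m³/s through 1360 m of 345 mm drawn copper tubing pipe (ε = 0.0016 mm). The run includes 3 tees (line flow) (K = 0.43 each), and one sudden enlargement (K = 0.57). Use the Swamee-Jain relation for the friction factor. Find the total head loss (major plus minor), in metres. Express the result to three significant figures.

H_L ≈ 10.8 m

V = 4Q/(πD²) = 1.883 m/s; V²/2g = 0.1807 m
Re = 2.71×10^5, ε/D = 4.64×10^-6 → f = 0.01471 (Swamee-Jain)
Major: h_f = f(L/D)·V²/2g = 0.01471·3942·0.1807 = 10.47 m
Minor: ΣK = 1.86; h_m = ΣK·V²/2g = 0.3360 m
Total H_L = 10.47 + 0.3360 = 10.81 m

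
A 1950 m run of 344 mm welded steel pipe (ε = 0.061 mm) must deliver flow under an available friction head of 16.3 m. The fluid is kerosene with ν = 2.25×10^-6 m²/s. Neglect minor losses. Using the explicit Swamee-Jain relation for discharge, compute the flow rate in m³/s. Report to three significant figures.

Q ≈ 0.174 m³/s

Swamee-Jain (Type II): Q = -0.965·√(gD⁵h_f/L)·ln[ε/(3.7D) + √(3.17ν²L/(gD³h_f))]
√(gD⁵h_f/L) = √(9.81·0.344⁵·16.3/1950) = 0.01987
ε/(3.7D) = 4.79×10^-5; √(3.17ν²L/(gD³h_f)) = 6.93×10^-5
Q = -0.965·0.01987·ln(1.173×10^-4) = 0.1736 m³/s
Check: V = 1.87 m/s, Re = 2.86×10^5, f = 0.01622, h_f = 16.3 m ≈ 16.3 m ✓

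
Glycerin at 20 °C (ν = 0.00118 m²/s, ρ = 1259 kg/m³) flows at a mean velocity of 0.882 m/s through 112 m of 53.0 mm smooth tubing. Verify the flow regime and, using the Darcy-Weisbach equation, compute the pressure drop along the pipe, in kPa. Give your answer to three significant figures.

Δp ≈ 1670 kPa

Re = VD/ν = 0.882·0.05300/0.00118 = 39.6 → laminar (Re < 2300)
f = 64/Re = 1.616
h_f = f(L/D)V²/(2g) = 1.616·(112/0.05300)·0.882²/(2·9.81) = 135.4 m
Δp = ρg·h_f = 1259·9.81·135.4 = 1672 kPa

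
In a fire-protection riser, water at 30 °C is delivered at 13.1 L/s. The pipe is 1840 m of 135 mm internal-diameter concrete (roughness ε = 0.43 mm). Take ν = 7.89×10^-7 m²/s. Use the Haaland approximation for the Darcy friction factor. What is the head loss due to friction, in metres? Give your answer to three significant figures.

V = 4Q/(πD²) = 4·0.0131/(π·0.135²) = 0.9152 m/s
Re = VD/ν = 0.9152·0.135/7.89×10^-7 = 1.57×10^5 → turbulent
ε/D = 0.43/135 = 0.00319
Haaland: f = 0.02740
h_f = f(L/D)V²/(2g) = 0.02740·(1840/0.135)·0.9152²/(2·9.81) = 15.94 m

h_f ≈ 15.9 m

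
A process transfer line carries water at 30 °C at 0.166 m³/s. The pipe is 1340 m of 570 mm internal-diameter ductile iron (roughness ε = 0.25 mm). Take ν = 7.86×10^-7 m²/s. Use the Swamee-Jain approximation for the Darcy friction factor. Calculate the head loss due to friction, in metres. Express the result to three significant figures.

h_f ≈ 0.884 m

V = 4Q/(πD²) = 4·0.166/(π·0.570²) = 0.6505 m/s
Re = VD/ν = 0.6505·0.570/7.86×10^-7 = 4.72×10^5 → turbulent
ε/D = 0.25/570 = 4.39×10^-4
Swamee-Jain: f = 0.01744
h_f = f(L/D)V²/(2g) = 0.01744·(1340/0.570)·0.6505²/(2·9.81) = 0.8841 m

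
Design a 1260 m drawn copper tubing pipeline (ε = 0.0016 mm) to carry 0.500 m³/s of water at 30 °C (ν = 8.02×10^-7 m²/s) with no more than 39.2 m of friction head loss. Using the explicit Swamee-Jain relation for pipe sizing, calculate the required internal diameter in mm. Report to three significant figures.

Swamee-Jain (Type III): D = 0.66·[ε^1.25·(LQ²/(gh_f))^4.75 + ν·Q^9.4·(L/(gh_f))^5.2]^0.04
LQ²/(gh_f) = 0.8191; L/(gh_f) = 3.277
Term 1 = ε^1.25·(…)^4.75 = 2.21×10^-8; Term 2 = ν·Q^9.4·(…)^5.2 = 5.68×10^-7
D = 0.66·(2.21×10^-8 + 5.68×10^-7)^0.04 = 0.3719 m = 372 mm
Check: V = 4.60 m/s, Re = 2.13×10^6, f = 0.01043, h_f = 38.2 m ≈ 39.2 m ✓

D ≈ 372 mm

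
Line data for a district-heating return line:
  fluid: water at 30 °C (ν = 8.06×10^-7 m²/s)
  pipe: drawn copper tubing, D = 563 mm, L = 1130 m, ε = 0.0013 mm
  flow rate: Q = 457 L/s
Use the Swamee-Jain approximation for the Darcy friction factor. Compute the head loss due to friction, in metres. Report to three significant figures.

h_f ≈ 3.86 m

V = 4Q/(πD²) = 4·0.457/(π·0.563²) = 1.836 m/s
Re = VD/ν = 1.836·0.563/8.06×10^-7 = 1.28×10^6 → turbulent
ε/D = 0.0013/563 = 2.31×10^-6
Swamee-Jain: f = 0.01120
h_f = f(L/D)V²/(2g) = 0.01120·(1130/0.563)·1.836²/(2·9.81) = 3.862 m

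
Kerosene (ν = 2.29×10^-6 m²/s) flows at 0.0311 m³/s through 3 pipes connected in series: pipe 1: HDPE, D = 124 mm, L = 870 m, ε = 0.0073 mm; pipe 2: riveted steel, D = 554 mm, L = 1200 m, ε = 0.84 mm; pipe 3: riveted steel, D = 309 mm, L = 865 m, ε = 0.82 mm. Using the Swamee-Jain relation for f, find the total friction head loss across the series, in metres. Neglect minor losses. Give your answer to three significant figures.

H ≈ 41.3 m

Pipe 1: V = 2.575 m/s, Re = 1.39×10^5, ε/D = 5.89×10^-5, f = 0.01711, h_1 = f(L/D)V²/2g = 40.58 m
Pipe 2: V = 0.1290 m/s, Re = 3.12×10^4, ε/D = 0.00152, f = 0.02718, h_2 = f(L/D)V²/2g = 0.04995 m
Pipe 3: V = 0.4147 m/s, Re = 5.60×10^4, ε/D = 0.00265, f = 0.02796, h_3 = f(L/D)V²/2g = 0.6862 m
Series → Q common, losses add: H = Σh = 41.31 m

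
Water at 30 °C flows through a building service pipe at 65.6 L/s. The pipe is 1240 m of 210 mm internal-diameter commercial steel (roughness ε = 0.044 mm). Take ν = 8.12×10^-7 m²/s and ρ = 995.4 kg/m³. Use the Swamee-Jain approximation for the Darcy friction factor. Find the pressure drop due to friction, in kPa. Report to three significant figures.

Δp ≈ 165 kPa

V = 4Q/(πD²) = 4·0.0656/(π·0.210²) = 1.894 m/s
Re = VD/ν = 1.894·0.210/8.12×10^-7 = 4.90×10^5 → turbulent
ε/D = 0.044/210 = 2.10×10^-4
Swamee-Jain: f = 0.01563
h_f = f(L/D)V²/(2g) = 0.01563·(1240/0.210)·1.894²/(2·9.81) = 16.87 m
Δp = ρg·h_f = 995.4·9.81·16.87 = 164.7 kPa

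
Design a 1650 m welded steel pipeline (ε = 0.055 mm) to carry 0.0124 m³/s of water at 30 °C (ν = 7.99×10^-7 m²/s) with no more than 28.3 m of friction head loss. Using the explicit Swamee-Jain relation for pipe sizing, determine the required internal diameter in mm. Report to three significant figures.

Swamee-Jain (Type III): D = 0.66·[ε^1.25·(LQ²/(gh_f))^4.75 + ν·Q^9.4·(L/(gh_f))^5.2]^0.04
LQ²/(gh_f) = 9.138×10^-4; L/(gh_f) = 5.943
Term 1 = ε^1.25·(…)^4.75 = 1.74×10^-20; Term 2 = ν·Q^9.4·(…)^5.2 = 1.01×10^-20
D = 0.66·(1.74×10^-20 + 1.01×10^-20)^0.04 = 0.1089 m = 109 mm
Check: V = 1.33 m/s, Re = 1.81×10^5, f = 0.01913, h_f = 26.2 m ≈ 28.3 m ✓

D ≈ 109 mm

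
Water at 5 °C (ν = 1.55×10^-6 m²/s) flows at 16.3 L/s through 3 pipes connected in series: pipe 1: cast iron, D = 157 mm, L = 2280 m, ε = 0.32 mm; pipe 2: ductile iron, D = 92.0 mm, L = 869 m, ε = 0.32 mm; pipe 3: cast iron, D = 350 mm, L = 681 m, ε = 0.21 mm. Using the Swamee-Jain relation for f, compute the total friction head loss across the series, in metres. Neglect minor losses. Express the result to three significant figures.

H ≈ 95.5 m

Pipe 1: V = 0.8420 m/s, Re = 8.53×10^4, ε/D = 0.00204, f = 0.02570, h_1 = f(L/D)V²/2g = 13.48 m
Pipe 2: V = 2.452 m/s, Re = 1.46×10^5, ε/D = 0.00348, f = 0.02833, h_2 = f(L/D)V²/2g = 81.99 m
Pipe 3: V = 0.1694 m/s, Re = 3.83×10^4, ε/D = 6.00×10^-4, f = 0.02401, h_3 = f(L/D)V²/2g = 0.06834 m
Series → Q common, losses add: H = Σh = 95.55 m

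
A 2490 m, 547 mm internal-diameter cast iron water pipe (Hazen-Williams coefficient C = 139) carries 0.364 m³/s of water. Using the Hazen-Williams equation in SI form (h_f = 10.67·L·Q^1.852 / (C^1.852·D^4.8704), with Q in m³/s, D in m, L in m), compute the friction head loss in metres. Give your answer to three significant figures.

h_f ≈ 8.29 m

h_f = 10.67·2490·0.364^1.852 / (139^1.852·0.547^4.8704) = 8.294 m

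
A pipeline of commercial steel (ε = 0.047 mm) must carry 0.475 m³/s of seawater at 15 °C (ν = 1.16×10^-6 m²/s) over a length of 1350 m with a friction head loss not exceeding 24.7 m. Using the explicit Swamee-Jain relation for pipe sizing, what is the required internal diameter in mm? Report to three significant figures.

D ≈ 428 mm

Swamee-Jain (Type III): D = 0.66·[ε^1.25·(LQ²/(gh_f))^4.75 + ν·Q^9.4·(L/(gh_f))^5.2]^0.04
LQ²/(gh_f) = 1.257; L/(gh_f) = 5.571
Term 1 = ε^1.25·(…)^4.75 = 1.15×10^-5; Term 2 = ν·Q^9.4·(…)^5.2 = 8.02×10^-6
D = 0.66·(1.15×10^-5 + 8.02×10^-6)^0.04 = 0.4278 m = 428 mm
Check: V = 3.31 m/s, Re = 1.22×10^6, f = 0.01345, h_f = 23.6 m ≈ 24.7 m ✓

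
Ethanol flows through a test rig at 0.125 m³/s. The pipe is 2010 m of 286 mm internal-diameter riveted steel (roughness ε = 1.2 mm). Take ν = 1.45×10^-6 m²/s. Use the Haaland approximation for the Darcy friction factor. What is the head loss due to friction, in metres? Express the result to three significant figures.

h_f ≈ 39.5 m

V = 4Q/(πD²) = 4·0.125/(π·0.286²) = 1.946 m/s
Re = VD/ν = 1.946·0.286/1.45×10^-6 = 3.84×10^5 → turbulent
ε/D = 1.2/286 = 0.00420
Haaland: f = 0.02913
h_f = f(L/D)V²/(2g) = 0.02913·(2010/0.286)·1.946²/(2·9.81) = 39.50 m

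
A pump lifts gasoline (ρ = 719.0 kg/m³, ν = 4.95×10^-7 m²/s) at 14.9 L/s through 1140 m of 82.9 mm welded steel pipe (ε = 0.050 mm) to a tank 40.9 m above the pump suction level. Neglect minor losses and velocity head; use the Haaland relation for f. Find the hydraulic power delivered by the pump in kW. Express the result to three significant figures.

P_hyd ≈ 14.5 kW

V = 4Q/(πD²) = 2.760 m/s; Re = 4.62×10^5; ε/D = 6.03×10^-4; f = 0.01826
h_f = f(L/D)V²/2g = 97.52 m
Total head H = z + h_f = 40.9 + 97.52 = 138.4 m
P_hyd = ρgQH = 719.0·9.81·0.0149·138.4 = 14.55 kW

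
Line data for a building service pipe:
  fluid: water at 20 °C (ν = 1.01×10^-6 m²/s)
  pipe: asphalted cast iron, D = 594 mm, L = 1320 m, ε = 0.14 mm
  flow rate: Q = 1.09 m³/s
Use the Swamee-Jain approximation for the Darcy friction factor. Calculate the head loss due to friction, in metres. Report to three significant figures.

V = 4Q/(πD²) = 4·1.09/(π·0.594²) = 3.933 m/s
Re = VD/ν = 3.933·0.594/1.01×10^-6 = 2.31×10^6 → turbulent
ε/D = 0.14/594 = 2.36×10^-4
Swamee-Jain: f = 0.01467
h_f = f(L/D)V²/(2g) = 0.01467·(1320/0.594)·3.933²/(2·9.81) = 25.71 m

h_f ≈ 25.7 m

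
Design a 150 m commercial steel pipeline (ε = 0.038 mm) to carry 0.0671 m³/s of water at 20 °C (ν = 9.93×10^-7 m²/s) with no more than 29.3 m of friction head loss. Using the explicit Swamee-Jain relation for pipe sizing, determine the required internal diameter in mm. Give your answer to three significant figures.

D ≈ 127 mm

Swamee-Jain (Type III): D = 0.66·[ε^1.25·(LQ²/(gh_f))^4.75 + ν·Q^9.4·(L/(gh_f))^5.2]^0.04
LQ²/(gh_f) = 0.002350; L/(gh_f) = 0.5219
Term 1 = ε^1.25·(…)^4.75 = 9.70×10^-19; Term 2 = ν·Q^9.4·(…)^5.2 = 3.16×10^-19
D = 0.66·(9.70×10^-19 + 3.16×10^-19)^0.04 = 0.1270 m = 127 mm
Check: V = 5.29 m/s, Re = 6.77×10^5, f = 0.01606, h_f = 27.1 m ≈ 29.3 m ✓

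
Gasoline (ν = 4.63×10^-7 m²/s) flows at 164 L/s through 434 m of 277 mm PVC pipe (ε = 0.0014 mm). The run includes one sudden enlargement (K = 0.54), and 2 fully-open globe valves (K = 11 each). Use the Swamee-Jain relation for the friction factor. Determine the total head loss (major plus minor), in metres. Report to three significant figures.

V = 4Q/(πD²) = 2.721 m/s; V²/2g = 0.3775 m
Re = 1.63×10^6, ε/D = 5.05×10^-6 → f = 0.01088 (Swamee-Jain)
Major: h_f = f(L/D)·V²/2g = 0.01088·1567·0.3775 = 6.436 m
Minor: ΣK = 22.5; h_m = ΣK·V²/2g = 8.508 m
Total H_L = 6.436 + 8.508 = 14.94 m

H_L ≈ 14.9 m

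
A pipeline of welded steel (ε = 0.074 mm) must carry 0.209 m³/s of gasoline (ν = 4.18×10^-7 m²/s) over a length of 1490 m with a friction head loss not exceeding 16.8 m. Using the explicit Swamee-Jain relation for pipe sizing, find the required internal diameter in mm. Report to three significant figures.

Swamee-Jain (Type III): D = 0.66·[ε^1.25·(LQ²/(gh_f))^4.75 + ν·Q^9.4·(L/(gh_f))^5.2]^0.04
LQ²/(gh_f) = 0.3949; L/(gh_f) = 9.041
Term 1 = ε^1.25·(…)^4.75 = 8.32×10^-8; Term 2 = ν·Q^9.4·(…)^5.2 = 1.60×10^-8
D = 0.66·(8.32×10^-8 + 1.60×10^-8)^0.04 = 0.3462 m = 346 mm
Check: V = 2.22 m/s, Re = 1.84×10^6, f = 0.01452, h_f = 15.7 m ≈ 16.8 m ✓

D ≈ 346 mm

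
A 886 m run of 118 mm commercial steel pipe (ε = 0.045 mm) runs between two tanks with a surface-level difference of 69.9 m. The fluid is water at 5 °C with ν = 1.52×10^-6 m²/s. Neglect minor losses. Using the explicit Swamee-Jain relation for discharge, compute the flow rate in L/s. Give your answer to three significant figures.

Swamee-Jain (Type II): Q = -0.965·√(gD⁵h_f/L)·ln[ε/(3.7D) + √(3.17ν²L/(gD³h_f))]
√(gD⁵h_f/L) = √(9.81·0.118⁵·69.9/886) = 0.004208
ε/(3.7D) = 1.03×10^-4; √(3.17ν²L/(gD³h_f)) = 7.59×10^-5
Q = -0.965·0.004208·ln(1.790×10^-4) = 0.03504 m³/s
Check: V = 3.20 m/s, Re = 2.49×10^5, f = 0.01790, h_f = 70.3 m ≈ 69.9 m ✓

Q ≈ 35.0 L/s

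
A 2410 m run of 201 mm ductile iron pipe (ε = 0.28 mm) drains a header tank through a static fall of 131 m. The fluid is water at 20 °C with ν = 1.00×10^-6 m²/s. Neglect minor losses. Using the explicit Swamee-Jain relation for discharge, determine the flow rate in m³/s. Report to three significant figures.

Swamee-Jain (Type II): Q = -0.965·√(gD⁵h_f/L)·ln[ε/(3.7D) + √(3.17ν²L/(gD³h_f))]
√(gD⁵h_f/L) = √(9.81·0.201⁵·131/2410) = 0.01323
ε/(3.7D) = 3.76×10^-4; √(3.17ν²L/(gD³h_f)) = 2.71×10^-5
Q = -0.965·0.01323·ln(4.036×10^-4) = 0.09975 m³/s
Check: V = 3.14 m/s, Re = 6.32×10^5, f = 0.02180, h_f = 132 m ≈ 131 m ✓

Q ≈ 0.0998 m³/s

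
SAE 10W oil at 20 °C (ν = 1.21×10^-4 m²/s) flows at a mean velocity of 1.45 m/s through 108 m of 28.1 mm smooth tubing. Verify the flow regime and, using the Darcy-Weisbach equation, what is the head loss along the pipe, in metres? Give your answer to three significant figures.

h_f ≈ 78.3 m

Re = VD/ν = 1.45·0.02810/1.21×10^-4 = 337 → laminar (Re < 2300)
f = 64/Re = 0.1901
h_f = f(L/D)V²/(2g) = 0.1901·(108/0.02810)·1.45²/(2·9.81) = 78.28 m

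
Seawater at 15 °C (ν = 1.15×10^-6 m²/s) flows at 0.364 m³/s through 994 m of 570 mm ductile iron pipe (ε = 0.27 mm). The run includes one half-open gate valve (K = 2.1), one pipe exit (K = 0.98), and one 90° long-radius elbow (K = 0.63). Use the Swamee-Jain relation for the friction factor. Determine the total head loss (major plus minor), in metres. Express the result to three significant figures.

V = 4Q/(πD²) = 1.426 m/s; V²/2g = 0.1037 m
Re = 7.07×10^5, ε/D = 4.74×10^-4 → f = 0.01733 (Swamee-Jain)
Major: h_f = f(L/D)·V²/2g = 0.01733·1744·0.1037 = 3.135 m
Minor: ΣK = 3.71; h_m = ΣK·V²/2g = 0.3848 m
Total H_L = 3.135 + 0.3848 = 3.519 m

H_L ≈ 3.52 m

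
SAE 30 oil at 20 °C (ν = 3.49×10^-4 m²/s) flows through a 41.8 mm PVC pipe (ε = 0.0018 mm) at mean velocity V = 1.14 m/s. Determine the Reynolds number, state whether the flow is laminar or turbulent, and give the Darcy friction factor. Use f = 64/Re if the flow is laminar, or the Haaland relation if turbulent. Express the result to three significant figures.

Re = VD/ν = 1.140·0.0418/3.49×10^-4 = 137
Re < 2300 → laminar → f = 64/Re = 0.4687

Re ≈ 137; laminar; f = 64/Re ≈ 0.469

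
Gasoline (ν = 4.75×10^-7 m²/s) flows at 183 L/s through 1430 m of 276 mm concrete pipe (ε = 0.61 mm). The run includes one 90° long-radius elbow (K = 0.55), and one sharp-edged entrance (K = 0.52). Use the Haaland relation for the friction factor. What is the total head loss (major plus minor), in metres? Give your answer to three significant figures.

H_L ≈ 60.3 m

V = 4Q/(πD²) = 3.059 m/s; V²/2g = 0.4769 m
Re = 1.78×10^6, ε/D = 0.00221 → f = 0.02419 (Haaland)
Major: h_f = f(L/D)·V²/2g = 0.02419·5181·0.4769 = 59.76 m
Minor: ΣK = 1.07; h_m = ΣK·V²/2g = 0.5102 m
Total H_L = 59.76 + 0.5102 = 60.27 m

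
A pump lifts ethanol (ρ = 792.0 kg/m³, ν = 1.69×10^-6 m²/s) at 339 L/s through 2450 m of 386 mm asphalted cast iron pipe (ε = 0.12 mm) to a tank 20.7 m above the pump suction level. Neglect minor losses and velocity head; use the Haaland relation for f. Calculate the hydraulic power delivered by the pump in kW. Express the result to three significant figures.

P_hyd ≈ 169 kW

V = 4Q/(πD²) = 2.897 m/s; Re = 6.62×10^5; ε/D = 3.11×10^-4; f = 0.01599
h_f = f(L/D)V²/2g = 43.40 m
Total head H = z + h_f = 20.7 + 43.40 = 64.10 m
P_hyd = ρgQH = 792.0·9.81·0.339·64.10 = 168.8 kW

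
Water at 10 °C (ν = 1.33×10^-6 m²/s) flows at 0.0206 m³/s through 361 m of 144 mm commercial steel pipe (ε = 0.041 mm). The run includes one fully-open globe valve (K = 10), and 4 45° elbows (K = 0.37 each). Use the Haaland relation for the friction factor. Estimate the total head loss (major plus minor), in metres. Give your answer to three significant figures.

V = 4Q/(πD²) = 1.265 m/s; V²/2g = 0.08155 m
Re = 1.37×10^5, ε/D = 2.85×10^-4 → f = 0.01827 (Haaland)
Major: h_f = f(L/D)·V²/2g = 0.01827·2507·0.08155 = 3.734 m
Minor: ΣK = 11.5; h_m = ΣK·V²/2g = 0.9362 m
Total H_L = 3.734 + 0.9362 = 4.670 m

H_L ≈ 4.67 m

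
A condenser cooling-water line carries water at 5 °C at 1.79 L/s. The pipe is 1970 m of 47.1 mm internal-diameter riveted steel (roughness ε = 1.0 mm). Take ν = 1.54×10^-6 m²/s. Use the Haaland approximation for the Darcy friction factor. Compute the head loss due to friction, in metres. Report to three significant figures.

h_f ≈ 115 m

V = 4Q/(πD²) = 4·0.00179/(π·0.0471²) = 1.027 m/s
Re = VD/ν = 1.027·0.0471/1.54×10^-6 = 3.14×10^4 → turbulent
ε/D = 1.0/47.1 = 0.0212
Haaland: f = 0.05103
h_f = f(L/D)V²/(2g) = 0.05103·(1970/0.0471)·1.027²/(2·9.81) = 114.8 m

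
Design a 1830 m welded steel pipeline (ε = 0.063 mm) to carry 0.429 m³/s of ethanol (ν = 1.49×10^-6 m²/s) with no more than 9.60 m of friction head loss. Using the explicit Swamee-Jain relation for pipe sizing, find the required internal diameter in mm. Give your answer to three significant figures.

Swamee-Jain (Type III): D = 0.66·[ε^1.25·(LQ²/(gh_f))^4.75 + ν·Q^9.4·(L/(gh_f))^5.2]^0.04
LQ²/(gh_f) = 3.576; L/(gh_f) = 19.43
Term 1 = ε^1.25·(…)^4.75 = 0.00239; Term 2 = ν·Q^9.4·(…)^5.2 = 0.00262
D = 0.66·(0.00239 + 0.00262)^0.04 = 0.5340 m = 534 mm
Check: V = 1.92 m/s, Re = 6.87×10^5, f = 0.01421, h_f = 9.11 m ≈ 9.60 m ✓

D ≈ 534 mm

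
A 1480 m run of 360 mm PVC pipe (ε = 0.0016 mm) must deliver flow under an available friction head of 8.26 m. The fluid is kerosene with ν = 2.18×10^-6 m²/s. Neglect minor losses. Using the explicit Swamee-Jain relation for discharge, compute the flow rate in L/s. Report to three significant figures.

Swamee-Jain (Type II): Q = -0.965·√(gD⁵h_f/L)·ln[ε/(3.7D) + √(3.17ν²L/(gD³h_f))]
√(gD⁵h_f/L) = √(9.81·0.360⁵·8.26/1480) = 0.01819
ε/(3.7D) = 1.20×10^-6; √(3.17ν²L/(gD³h_f)) = 7.68×10^-5
Q = -0.965·0.01819·ln(7.800×10^-5) = 0.1661 m³/s
Check: V = 1.63 m/s, Re = 2.69×10^5, f = 0.01472, h_f = 8.21 m ≈ 8.26 m ✓

Q ≈ 166 L/s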